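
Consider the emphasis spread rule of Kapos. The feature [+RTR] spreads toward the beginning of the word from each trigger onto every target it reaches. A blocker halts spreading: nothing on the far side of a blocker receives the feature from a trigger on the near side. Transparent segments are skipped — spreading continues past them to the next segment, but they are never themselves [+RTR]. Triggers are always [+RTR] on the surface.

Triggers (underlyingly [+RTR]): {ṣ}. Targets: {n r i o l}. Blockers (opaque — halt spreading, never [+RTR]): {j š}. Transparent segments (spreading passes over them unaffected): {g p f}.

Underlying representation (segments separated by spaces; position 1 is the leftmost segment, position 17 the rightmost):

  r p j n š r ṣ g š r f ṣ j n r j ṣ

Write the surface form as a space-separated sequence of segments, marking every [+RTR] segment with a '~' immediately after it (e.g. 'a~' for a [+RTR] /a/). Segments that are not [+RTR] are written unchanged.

r p j n š r~ ṣ~ g š r~ f ṣ~ j n r j ṣ~

From /ṣ/ at 7 leftward: 6 /r/ → [+RTR]; 5 /š/ blocks.
From /ṣ/ at 12 leftward: 11 /f/ transparent; 10 /r/ → [+RTR]; 9 /š/ blocks.
From /ṣ/ at 17 leftward: 16 /j/ blocks.
Targets with no active source: positions 1 4 14 15 stay [-emphatic].
[+RTR] positions on the surface: 6 7 10 12 17.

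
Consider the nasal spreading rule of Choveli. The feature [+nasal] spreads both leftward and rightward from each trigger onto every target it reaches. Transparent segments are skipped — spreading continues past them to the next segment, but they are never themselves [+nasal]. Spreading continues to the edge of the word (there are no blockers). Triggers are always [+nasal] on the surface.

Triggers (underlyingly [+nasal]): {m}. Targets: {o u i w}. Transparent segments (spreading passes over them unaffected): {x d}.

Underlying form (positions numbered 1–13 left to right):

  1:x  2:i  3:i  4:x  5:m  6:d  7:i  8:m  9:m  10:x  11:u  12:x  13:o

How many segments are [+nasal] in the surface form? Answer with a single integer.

From /m/ at 5 rightward: 6 /d/ transparent; 7 /i/ → [+nasal]; 8 /m/ is itself a trigger — this domain ends here.
From /m/ at 5 leftward: 4 /x/ transparent; 3 /i/ → [+nasal]; 2 /i/ → [+nasal]; 1 /x/ transparent; word edge.
From /m/ at 8 rightward: 9 /m/ is itself a trigger — this domain ends here.
From /m/ at 8 leftward: 7 /i/ → [+nasal]; 6 /d/ transparent; 5 /m/ is itself a trigger — this domain ends here.
From /m/ at 9 rightward: 10 /x/ transparent; 11 /u/ → [+nasal]; 12 /x/ transparent; 13 /o/ → [+nasal]; word edge.
From /m/ at 9 leftward: 8 /m/ is itself a trigger — this domain ends here.
[+nasal] positions on the surface: 2 3 5 7 8 9 11 13.

8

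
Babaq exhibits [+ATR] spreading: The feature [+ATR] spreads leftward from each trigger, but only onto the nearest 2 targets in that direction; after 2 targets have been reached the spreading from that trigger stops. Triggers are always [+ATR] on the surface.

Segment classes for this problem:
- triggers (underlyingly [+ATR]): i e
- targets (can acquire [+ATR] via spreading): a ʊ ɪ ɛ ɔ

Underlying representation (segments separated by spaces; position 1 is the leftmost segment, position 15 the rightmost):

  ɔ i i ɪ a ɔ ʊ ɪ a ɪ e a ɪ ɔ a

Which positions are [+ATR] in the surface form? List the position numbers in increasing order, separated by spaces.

From /i/ at 2 leftward: 1 /ɔ/ → [+ATR]; word edge.
From /i/ at 3 leftward: 2 /i/ is itself a trigger — this domain ends here.
From /e/ at 11 leftward: 10 /ɪ/ → [+ATR]; 9 /a/ → [+ATR]; bound reached.
Targets with no active source: positions 4 5 6 7 8 12 13 14 15 stay [-ATR].

1 2 3 9 10 11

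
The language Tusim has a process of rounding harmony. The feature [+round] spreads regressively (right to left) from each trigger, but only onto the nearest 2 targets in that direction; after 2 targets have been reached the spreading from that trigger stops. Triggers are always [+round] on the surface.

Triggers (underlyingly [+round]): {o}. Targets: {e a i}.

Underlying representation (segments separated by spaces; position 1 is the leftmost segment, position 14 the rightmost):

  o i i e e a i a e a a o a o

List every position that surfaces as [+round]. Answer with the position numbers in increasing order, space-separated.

From /o/ at 1 leftward: word edge.
From /o/ at 12 leftward: 11 /a/ → [+round]; 10 /a/ → [+round]; bound reached.
From /o/ at 14 leftward: 13 /a/ → [+round]; 12 /o/ is itself a trigger — this domain ends here.
Targets with no active source: positions 2 3 4 5 6 7 8 9 stay [-round].

1 10 11 12 13 14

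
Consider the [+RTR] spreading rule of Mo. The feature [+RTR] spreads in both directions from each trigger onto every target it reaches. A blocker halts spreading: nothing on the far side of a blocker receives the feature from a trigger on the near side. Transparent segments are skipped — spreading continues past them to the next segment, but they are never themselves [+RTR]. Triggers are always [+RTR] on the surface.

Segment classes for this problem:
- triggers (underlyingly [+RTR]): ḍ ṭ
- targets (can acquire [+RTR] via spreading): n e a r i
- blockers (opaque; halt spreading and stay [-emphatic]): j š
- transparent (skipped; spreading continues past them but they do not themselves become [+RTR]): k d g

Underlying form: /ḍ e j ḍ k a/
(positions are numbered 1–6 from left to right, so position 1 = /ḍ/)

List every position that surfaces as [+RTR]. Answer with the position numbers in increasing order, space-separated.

From /ḍ/ at 1 rightward: 2 /e/ → [+RTR]; 3 /j/ blocks.
From /ḍ/ at 1 leftward: word edge.
From /ḍ/ at 4 rightward: 5 /k/ transparent; 6 /a/ → [+RTR]; word edge.
From /ḍ/ at 4 leftward: 3 /j/ blocks.

1 2 4 6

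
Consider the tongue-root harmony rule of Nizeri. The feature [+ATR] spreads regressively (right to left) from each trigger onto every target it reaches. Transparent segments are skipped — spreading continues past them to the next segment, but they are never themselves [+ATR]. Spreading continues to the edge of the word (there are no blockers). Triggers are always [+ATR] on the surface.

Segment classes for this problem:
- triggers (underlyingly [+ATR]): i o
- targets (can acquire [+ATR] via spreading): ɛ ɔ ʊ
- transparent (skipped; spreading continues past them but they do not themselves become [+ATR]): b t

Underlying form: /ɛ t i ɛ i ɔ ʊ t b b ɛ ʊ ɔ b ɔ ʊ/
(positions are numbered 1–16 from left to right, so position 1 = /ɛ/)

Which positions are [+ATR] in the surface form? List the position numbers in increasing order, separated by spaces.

1 3 4 5

From /i/ at 3 leftward: 2 /t/ transparent; 1 /ɛ/ → [+ATR]; word edge.
From /i/ at 5 leftward: 4 /ɛ/ → [+ATR]; 3 /i/ is itself a trigger — this domain ends here.
Targets with no active source: positions 6 7 11 12 13 15 16 stay [-ATR].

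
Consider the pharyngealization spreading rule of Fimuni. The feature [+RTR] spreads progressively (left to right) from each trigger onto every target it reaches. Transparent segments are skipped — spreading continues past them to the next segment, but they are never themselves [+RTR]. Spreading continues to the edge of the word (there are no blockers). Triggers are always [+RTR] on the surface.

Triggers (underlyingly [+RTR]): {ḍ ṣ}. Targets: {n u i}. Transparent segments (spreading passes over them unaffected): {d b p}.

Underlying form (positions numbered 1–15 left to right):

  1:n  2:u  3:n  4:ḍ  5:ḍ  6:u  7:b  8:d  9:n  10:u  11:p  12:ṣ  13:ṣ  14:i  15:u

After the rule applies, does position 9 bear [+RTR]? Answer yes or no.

From /ḍ/ at 4 rightward: 5 /ḍ/ is itself a trigger — this domain ends here.
From /ḍ/ at 5 rightward: 6 /u/ → [+RTR]; 7 /b/ transparent; 8 /d/ transparent; 9 /n/ → [+RTR]; 10 /u/ → [+RTR]; 11 /p/ transparent; 12 /ṣ/ is itself a trigger — this domain ends here.
From /ṣ/ at 12 rightward: 13 /ṣ/ is itself a trigger — this domain ends here.
From /ṣ/ at 13 rightward: 14 /i/ → [+RTR]; 15 /u/ → [+RTR]; word edge.
Targets with no active source: positions 1 2 3 stay [-emphatic].
[+RTR] positions on the surface: 4 5 6 9 10 12 13 14 15.

yes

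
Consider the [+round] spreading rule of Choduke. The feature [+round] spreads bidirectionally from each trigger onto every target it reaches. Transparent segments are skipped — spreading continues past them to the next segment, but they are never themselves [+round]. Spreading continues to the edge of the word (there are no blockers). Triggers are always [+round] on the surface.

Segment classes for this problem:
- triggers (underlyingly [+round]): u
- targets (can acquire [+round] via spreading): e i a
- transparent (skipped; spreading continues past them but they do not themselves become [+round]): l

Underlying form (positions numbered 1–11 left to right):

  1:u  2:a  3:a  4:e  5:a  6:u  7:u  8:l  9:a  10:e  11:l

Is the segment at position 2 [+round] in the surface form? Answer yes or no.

From /u/ at 1 rightward: 2 /a/ → [+round]; 3 /a/ → [+round]; 4 /e/ → [+round]; 5 /a/ → [+round]; 6 /u/ is itself a trigger — this domain ends here.
From /u/ at 1 leftward: word edge.
From /u/ at 6 rightward: 7 /u/ is itself a trigger — this domain ends here.
From /u/ at 6 leftward: 5 /a/ → [+round]; 4 /e/ → [+round]; 3 /a/ → [+round]; 2 /a/ → [+round]; 1 /u/ is itself a trigger — this domain ends here.
From /u/ at 7 rightward: 8 /l/ transparent; 9 /a/ → [+round]; 10 /e/ → [+round]; 11 /l/ transparent; word edge.
From /u/ at 7 leftward: 6 /u/ is itself a trigger — this domain ends here.
[+round] positions on the surface: 1 2 3 4 5 6 7 9 10.

yes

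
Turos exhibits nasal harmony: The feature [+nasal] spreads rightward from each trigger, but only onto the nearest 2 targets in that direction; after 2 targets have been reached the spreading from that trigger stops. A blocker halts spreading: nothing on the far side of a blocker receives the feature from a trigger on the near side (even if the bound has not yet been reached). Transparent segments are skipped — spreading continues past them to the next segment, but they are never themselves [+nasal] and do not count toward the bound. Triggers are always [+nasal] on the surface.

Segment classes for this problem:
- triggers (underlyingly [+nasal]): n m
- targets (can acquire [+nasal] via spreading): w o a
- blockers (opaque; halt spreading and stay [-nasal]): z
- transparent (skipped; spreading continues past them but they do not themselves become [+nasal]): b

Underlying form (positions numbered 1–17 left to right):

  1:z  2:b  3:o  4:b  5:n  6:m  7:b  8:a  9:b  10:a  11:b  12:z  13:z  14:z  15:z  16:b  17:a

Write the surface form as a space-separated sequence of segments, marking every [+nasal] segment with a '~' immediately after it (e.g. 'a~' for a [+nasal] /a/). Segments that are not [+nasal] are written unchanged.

z b o b n~ m~ b a~ b a~ b z z z z b a

From /n/ at 5 rightward: 6 /m/ is itself a trigger — this domain ends here.
From /m/ at 6 rightward: 7 /b/ transparent; 8 /a/ → [+nasal]; 9 /b/ transparent; 10 /a/ → [+nasal]; bound reached.
Targets with no active source: positions 3 17 stay [-nasal].
[+nasal] positions on the surface: 5 6 8 10.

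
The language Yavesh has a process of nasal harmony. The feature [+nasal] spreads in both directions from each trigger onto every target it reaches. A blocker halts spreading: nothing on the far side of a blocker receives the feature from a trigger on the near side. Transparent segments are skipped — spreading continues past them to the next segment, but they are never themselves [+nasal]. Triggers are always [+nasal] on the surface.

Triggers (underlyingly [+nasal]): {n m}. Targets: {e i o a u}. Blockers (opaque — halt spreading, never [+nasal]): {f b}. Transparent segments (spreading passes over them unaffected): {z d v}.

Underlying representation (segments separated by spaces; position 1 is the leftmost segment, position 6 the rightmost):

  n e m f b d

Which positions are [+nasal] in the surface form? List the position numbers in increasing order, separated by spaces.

1 2 3

From /n/ at 1 rightward: 2 /e/ → [+nasal]; 3 /m/ is itself a trigger — this domain ends here.
From /n/ at 1 leftward: word edge.
From /m/ at 3 rightward: 4 /f/ blocks.
From /m/ at 3 leftward: 2 /e/ → [+nasal]; 1 /n/ is itself a trigger — this domain ends here.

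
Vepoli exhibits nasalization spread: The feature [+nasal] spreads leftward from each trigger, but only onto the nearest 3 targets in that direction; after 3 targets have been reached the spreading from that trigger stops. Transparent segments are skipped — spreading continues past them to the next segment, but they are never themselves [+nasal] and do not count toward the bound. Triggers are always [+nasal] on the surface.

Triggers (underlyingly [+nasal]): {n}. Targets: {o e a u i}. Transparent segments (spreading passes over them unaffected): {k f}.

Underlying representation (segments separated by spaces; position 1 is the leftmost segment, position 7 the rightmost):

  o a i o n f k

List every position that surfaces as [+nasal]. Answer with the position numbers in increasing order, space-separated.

From /n/ at 5 leftward: 4 /o/ → [+nasal]; 3 /i/ → [+nasal]; 2 /a/ → [+nasal]; bound reached.
Target with no active source: position 1 stays [-nasal].

2 3 4 5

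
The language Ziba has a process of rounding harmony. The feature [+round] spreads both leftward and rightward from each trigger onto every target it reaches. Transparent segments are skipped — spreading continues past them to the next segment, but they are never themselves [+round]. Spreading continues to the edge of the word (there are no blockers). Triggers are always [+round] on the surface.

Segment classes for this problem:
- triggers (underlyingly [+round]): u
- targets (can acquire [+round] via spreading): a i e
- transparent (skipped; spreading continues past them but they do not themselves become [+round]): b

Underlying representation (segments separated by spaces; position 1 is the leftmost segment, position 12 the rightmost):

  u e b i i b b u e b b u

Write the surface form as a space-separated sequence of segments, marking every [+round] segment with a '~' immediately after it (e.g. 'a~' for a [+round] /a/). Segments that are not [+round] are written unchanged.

u~ e~ b i~ i~ b b u~ e~ b b u~

From /u/ at 1 rightward: 2 /e/ → [+round]; 3 /b/ transparent; 4 /i/ → [+round]; 5 /i/ → [+round]; 6 /b/ transparent; 7 /b/ transparent; 8 /u/ is itself a trigger — this domain ends here.
From /u/ at 1 leftward: word edge.
From /u/ at 8 rightward: 9 /e/ → [+round]; 10 /b/ transparent; 11 /b/ transparent; 12 /u/ is itself a trigger — this domain ends here.
From /u/ at 8 leftward: 7 /b/ transparent; 6 /b/ transparent; 5 /i/ → [+round]; 4 /i/ → [+round]; 3 /b/ transparent; 2 /e/ → [+round]; 1 /u/ is itself a trigger — this domain ends here.
From /u/ at 12 rightward: word edge.
From /u/ at 12 leftward: 11 /b/ transparent; 10 /b/ transparent; 9 /e/ → [+round]; 8 /u/ is itself a trigger — this domain ends here.
[+round] positions on the surface: 1 2 4 5 8 9 12.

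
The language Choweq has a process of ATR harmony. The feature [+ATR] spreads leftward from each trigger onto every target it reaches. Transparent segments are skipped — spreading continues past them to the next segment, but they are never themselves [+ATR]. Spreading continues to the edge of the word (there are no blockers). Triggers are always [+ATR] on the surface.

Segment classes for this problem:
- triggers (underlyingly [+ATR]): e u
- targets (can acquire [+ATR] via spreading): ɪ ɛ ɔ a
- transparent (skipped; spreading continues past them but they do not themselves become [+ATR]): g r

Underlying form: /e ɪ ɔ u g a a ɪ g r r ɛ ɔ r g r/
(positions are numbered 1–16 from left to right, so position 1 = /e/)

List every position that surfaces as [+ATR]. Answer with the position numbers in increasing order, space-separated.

1 2 3 4

From /e/ at 1 leftward: word edge.
From /u/ at 4 leftward: 3 /ɔ/ → [+ATR]; 2 /ɪ/ → [+ATR]; 1 /e/ is itself a trigger — this domain ends here.
Targets with no active source: positions 6 7 8 12 13 stay [-ATR].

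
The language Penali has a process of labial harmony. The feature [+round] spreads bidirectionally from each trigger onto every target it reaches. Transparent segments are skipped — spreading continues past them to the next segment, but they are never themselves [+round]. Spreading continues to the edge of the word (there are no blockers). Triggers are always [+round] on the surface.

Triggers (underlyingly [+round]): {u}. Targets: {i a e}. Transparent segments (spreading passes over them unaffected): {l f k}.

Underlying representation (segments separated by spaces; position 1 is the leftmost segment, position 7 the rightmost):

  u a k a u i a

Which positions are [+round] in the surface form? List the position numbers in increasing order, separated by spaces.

1 2 4 5 6 7

From /u/ at 1 rightward: 2 /a/ → [+round]; 3 /k/ transparent; 4 /a/ → [+round]; 5 /u/ is itself a trigger — this domain ends here.
From /u/ at 1 leftward: word edge.
From /u/ at 5 rightward: 6 /i/ → [+round]; 7 /a/ → [+round]; word edge.
From /u/ at 5 leftward: 4 /a/ → [+round]; 3 /k/ transparent; 2 /a/ → [+round]; 1 /u/ is itself a trigger — this domain ends here.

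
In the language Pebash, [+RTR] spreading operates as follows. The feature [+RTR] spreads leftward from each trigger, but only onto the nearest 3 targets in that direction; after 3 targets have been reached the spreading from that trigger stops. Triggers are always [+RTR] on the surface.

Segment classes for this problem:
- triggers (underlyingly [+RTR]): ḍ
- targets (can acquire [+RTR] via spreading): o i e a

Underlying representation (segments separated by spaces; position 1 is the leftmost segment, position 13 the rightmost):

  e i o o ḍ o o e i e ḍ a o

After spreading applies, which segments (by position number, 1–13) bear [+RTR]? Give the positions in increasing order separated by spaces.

2 3 4 5 8 9 10 11

From /ḍ/ at 5 leftward: 4 /o/ → [+RTR]; 3 /o/ → [+RTR]; 2 /i/ → [+RTR]; bound reached.
From /ḍ/ at 11 leftward: 10 /e/ → [+RTR]; 9 /i/ → [+RTR]; 8 /e/ → [+RTR]; bound reached.
Targets with no active source: positions 1 6 7 12 13 stay [-emphatic].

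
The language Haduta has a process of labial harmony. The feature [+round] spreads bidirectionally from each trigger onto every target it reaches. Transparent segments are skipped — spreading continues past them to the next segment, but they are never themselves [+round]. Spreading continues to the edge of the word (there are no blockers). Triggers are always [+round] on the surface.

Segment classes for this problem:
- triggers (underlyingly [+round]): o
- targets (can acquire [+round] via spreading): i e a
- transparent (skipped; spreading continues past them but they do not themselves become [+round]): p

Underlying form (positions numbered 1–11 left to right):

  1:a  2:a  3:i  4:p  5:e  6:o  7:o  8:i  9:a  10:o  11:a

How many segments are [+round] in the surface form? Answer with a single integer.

10

From /o/ at 6 rightward: 7 /o/ is itself a trigger — this domain ends here.
From /o/ at 6 leftward: 5 /e/ → [+round]; 4 /p/ transparent; 3 /i/ → [+round]; 2 /a/ → [+round]; 1 /a/ → [+round]; word edge.
From /o/ at 7 rightward: 8 /i/ → [+round]; 9 /a/ → [+round]; 10 /o/ is itself a trigger — this domain ends here.
From /o/ at 7 leftward: 6 /o/ is itself a trigger — this domain ends here.
From /o/ at 10 rightward: 11 /a/ → [+round]; word edge.
From /o/ at 10 leftward: 9 /a/ → [+round]; 8 /i/ → [+round]; 7 /o/ is itself a trigger — this domain ends here.
[+round] positions on the surface: 1 2 3 5 6 7 8 9 10 11.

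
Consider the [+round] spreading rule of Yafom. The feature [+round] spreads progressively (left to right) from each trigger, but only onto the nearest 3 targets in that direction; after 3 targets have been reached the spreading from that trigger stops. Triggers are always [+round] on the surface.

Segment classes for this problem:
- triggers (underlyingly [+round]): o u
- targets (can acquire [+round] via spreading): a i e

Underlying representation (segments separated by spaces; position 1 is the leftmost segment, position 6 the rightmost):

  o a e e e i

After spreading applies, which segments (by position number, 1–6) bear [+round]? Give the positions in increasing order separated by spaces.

1 2 3 4

From /o/ at 1 rightward: 2 /a/ → [+round]; 3 /e/ → [+round]; 4 /e/ → [+round]; bound reached.
Targets with no active source: positions 5 6 stay [-round].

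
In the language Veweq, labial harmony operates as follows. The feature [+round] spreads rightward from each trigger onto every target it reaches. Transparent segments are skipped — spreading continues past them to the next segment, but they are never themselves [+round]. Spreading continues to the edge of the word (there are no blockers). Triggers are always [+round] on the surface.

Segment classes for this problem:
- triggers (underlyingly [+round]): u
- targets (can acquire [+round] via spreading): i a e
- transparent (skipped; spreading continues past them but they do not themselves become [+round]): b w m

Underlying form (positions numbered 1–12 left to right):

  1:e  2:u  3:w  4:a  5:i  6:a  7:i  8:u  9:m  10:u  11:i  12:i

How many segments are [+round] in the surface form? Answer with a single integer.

9

From /u/ at 2 rightward: 3 /w/ transparent; 4 /a/ → [+round]; 5 /i/ → [+round]; 6 /a/ → [+round]; 7 /i/ → [+round]; 8 /u/ is itself a trigger — this domain ends here.
From /u/ at 8 rightward: 9 /m/ transparent; 10 /u/ is itself a trigger — this domain ends here.
From /u/ at 10 rightward: 11 /i/ → [+round]; 12 /i/ → [+round]; word edge.
Target with no active source: position 1 stays [-round].
[+round] positions on the surface: 2 4 5 6 7 8 10 11 12.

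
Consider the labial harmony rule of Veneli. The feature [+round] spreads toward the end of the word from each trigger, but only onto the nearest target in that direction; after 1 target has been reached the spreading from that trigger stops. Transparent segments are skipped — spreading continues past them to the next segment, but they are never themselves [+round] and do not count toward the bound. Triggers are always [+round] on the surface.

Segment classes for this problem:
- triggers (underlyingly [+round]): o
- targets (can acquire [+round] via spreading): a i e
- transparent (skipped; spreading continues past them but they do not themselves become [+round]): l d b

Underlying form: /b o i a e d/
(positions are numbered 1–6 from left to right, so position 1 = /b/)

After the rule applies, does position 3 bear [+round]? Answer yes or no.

yes

From /o/ at 2 rightward: 3 /i/ → [+round]; bound reached.
Targets with no active source: positions 4 5 stay [-round].
[+round] positions on the surface: 2 3.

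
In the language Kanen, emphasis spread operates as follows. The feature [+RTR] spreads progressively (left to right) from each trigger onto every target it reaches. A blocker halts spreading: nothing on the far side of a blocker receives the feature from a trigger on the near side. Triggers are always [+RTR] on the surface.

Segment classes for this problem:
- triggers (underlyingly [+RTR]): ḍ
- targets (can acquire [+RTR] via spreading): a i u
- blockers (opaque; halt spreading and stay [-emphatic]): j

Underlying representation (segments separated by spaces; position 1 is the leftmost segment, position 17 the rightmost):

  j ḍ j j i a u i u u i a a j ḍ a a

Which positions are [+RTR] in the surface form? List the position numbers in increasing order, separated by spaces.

From /ḍ/ at 2 rightward: 3 /j/ blocks.
From /ḍ/ at 15 rightward: 16 /a/ → [+RTR]; 17 /a/ → [+RTR]; word edge.
Targets with no active source: positions 5 6 7 8 9 10 11 12 13 stay [-emphatic].

2 15 16 17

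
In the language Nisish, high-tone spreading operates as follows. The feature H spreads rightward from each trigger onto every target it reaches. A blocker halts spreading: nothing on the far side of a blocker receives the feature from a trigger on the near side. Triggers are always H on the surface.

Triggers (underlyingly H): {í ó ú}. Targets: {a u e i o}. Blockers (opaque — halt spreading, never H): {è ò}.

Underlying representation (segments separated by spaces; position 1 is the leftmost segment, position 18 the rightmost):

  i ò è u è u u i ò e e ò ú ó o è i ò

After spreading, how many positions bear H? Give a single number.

From /ú/ at 13 rightward: 14 /ó/ is itself a trigger — this domain ends here.
From /ó/ at 14 rightward: 15 /o/ → H; 16 /è/ blocks.
Targets with no active source: positions 1 4 6 7 8 10 11 17 stay [-high tone].
H positions on the surface: 13 14 15.

3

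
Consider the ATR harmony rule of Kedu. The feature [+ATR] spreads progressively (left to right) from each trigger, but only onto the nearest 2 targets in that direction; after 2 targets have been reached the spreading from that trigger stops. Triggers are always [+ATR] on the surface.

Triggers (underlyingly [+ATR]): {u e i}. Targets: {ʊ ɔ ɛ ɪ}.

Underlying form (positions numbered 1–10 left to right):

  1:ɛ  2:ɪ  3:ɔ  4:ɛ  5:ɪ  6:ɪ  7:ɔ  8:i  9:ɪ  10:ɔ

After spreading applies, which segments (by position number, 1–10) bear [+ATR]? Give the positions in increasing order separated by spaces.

8 9 10

From /i/ at 8 rightward: 9 /ɪ/ → [+ATR]; 10 /ɔ/ → [+ATR]; bound reached.
Targets with no active source: positions 1 2 3 4 5 6 7 stay [-ATR].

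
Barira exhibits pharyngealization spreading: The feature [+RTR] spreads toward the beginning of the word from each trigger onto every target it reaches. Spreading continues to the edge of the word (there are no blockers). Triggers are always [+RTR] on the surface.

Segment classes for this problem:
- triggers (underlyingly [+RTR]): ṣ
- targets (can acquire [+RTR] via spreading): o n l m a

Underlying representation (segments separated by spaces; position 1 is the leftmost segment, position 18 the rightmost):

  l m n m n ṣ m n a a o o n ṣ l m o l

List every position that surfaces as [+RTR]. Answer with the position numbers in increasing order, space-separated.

From /ṣ/ at 6 leftward: 5 /n/ → [+RTR]; 4 /m/ → [+RTR]; 3 /n/ → [+RTR]; 2 /m/ → [+RTR]; 1 /l/ → [+RTR]; word edge.
From /ṣ/ at 14 leftward: 13 /n/ → [+RTR]; 12 /o/ → [+RTR]; 11 /o/ → [+RTR]; 10 /a/ → [+RTR]; 9 /a/ → [+RTR]; 8 /n/ → [+RTR]; 7 /m/ → [+RTR]; 6 /ṣ/ is itself a trigger — this domain ends here.
Targets with no active source: positions 15 16 17 18 stay [-emphatic].

1 2 3 4 5 6 7 8 9 10 11 12 13 14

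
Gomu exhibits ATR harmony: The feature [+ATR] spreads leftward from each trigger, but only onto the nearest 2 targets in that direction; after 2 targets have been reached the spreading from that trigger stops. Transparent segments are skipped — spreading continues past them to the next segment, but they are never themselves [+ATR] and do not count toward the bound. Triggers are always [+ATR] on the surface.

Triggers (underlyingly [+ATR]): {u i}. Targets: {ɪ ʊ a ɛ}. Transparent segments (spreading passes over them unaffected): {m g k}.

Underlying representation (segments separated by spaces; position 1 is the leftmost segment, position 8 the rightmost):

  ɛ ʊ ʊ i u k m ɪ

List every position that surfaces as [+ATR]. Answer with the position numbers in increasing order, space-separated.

From /i/ at 4 leftward: 3 /ʊ/ → [+ATR]; 2 /ʊ/ → [+ATR]; bound reached.
From /u/ at 5 leftward: 4 /i/ is itself a trigger — this domain ends here.
Targets with no active source: positions 1 8 stay [-ATR].

2 3 4 5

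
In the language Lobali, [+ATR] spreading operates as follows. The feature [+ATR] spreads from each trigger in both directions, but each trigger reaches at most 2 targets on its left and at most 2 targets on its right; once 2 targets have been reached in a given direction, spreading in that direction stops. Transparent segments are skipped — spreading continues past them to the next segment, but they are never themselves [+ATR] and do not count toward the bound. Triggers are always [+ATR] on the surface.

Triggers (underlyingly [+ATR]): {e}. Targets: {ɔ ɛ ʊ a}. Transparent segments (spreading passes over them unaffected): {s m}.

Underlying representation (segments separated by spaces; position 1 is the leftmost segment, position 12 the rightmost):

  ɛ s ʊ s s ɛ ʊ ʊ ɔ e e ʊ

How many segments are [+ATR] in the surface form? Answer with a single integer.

From /e/ at 10 rightward: 11 /e/ is itself a trigger — this domain ends here.
From /e/ at 10 leftward: 9 /ɔ/ → [+ATR]; 8 /ʊ/ → [+ATR]; bound reached.
From /e/ at 11 rightward: 12 /ʊ/ → [+ATR]; word edge.
From /e/ at 11 leftward: 10 /e/ is itself a trigger — this domain ends here.
Targets with no active source: positions 1 3 6 7 stay [-ATR].
[+ATR] positions on the surface: 8 9 10 11 12.

5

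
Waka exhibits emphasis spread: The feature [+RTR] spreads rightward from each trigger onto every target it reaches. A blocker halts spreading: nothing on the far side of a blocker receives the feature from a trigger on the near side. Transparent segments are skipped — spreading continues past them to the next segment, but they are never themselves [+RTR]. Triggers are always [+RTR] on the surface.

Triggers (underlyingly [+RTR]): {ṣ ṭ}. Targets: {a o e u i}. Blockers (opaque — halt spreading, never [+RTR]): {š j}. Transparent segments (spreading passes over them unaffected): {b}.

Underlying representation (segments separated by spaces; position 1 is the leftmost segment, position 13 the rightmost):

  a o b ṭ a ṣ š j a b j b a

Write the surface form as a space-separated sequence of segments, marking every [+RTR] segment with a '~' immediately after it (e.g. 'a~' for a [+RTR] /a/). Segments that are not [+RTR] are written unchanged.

From /ṭ/ at 4 rightward: 5 /a/ → [+RTR]; 6 /ṣ/ is itself a trigger — this domain ends here.
From /ṣ/ at 6 rightward: 7 /š/ blocks.
Targets with no active source: positions 1 2 9 13 stay [-emphatic].
[+RTR] positions on the surface: 4 5 6.

a o b ṭ~ a~ ṣ~ š j a b j b a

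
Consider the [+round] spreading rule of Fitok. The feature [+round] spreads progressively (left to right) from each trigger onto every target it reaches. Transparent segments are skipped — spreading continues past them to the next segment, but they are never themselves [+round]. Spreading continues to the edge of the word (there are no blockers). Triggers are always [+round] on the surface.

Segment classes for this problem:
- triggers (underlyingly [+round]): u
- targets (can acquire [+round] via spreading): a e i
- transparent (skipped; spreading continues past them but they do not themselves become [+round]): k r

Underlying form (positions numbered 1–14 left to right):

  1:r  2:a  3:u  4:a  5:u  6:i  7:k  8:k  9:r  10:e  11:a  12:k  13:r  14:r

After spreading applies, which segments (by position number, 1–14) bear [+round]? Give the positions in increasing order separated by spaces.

3 4 5 6 10 11

From /u/ at 3 rightward: 4 /a/ → [+round]; 5 /u/ is itself a trigger — this domain ends here.
From /u/ at 5 rightward: 6 /i/ → [+round]; 7 /k/ transparent; 8 /k/ transparent; 9 /r/ transparent; 10 /e/ → [+round]; 11 /a/ → [+round]; 12 /k/ transparent; 13 /r/ transparent; 14 /r/ transparent; word edge.
Target with no active source: position 2 stays [-round].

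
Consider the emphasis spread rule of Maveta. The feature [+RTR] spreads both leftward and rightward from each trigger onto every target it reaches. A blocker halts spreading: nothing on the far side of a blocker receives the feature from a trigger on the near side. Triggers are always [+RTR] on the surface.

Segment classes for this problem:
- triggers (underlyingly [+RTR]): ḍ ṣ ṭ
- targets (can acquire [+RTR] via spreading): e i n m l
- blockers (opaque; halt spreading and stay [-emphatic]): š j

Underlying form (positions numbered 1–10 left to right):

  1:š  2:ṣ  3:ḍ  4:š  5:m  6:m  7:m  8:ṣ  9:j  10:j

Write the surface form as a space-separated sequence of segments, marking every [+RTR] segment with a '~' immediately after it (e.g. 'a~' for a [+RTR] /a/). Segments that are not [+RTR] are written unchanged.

From /ṣ/ at 2 rightward: 3 /ḍ/ is itself a trigger — this domain ends here.
From /ṣ/ at 2 leftward: 1 /š/ blocks.
From /ḍ/ at 3 rightward: 4 /š/ blocks.
From /ḍ/ at 3 leftward: 2 /ṣ/ is itself a trigger — this domain ends here.
From /ṣ/ at 8 rightward: 9 /j/ blocks.
From /ṣ/ at 8 leftward: 7 /m/ → [+RTR]; 6 /m/ → [+RTR]; 5 /m/ → [+RTR]; 4 /š/ blocks.
[+RTR] positions on the surface: 2 3 5 6 7 8.

š ṣ~ ḍ~ š m~ m~ m~ ṣ~ j j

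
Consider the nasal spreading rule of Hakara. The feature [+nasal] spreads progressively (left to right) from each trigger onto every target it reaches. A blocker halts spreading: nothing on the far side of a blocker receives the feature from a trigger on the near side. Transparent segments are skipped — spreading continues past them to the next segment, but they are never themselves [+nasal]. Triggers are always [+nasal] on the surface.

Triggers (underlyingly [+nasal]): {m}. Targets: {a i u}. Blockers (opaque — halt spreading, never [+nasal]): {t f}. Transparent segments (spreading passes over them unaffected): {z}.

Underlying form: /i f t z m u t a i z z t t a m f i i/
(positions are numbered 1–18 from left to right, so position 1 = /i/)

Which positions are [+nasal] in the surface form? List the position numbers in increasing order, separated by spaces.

From /m/ at 5 rightward: 6 /u/ → [+nasal]; 7 /t/ blocks.
From /m/ at 15 rightward: 16 /f/ blocks.
Targets with no active source: positions 1 8 9 14 17 18 stay [-nasal].

5 6 15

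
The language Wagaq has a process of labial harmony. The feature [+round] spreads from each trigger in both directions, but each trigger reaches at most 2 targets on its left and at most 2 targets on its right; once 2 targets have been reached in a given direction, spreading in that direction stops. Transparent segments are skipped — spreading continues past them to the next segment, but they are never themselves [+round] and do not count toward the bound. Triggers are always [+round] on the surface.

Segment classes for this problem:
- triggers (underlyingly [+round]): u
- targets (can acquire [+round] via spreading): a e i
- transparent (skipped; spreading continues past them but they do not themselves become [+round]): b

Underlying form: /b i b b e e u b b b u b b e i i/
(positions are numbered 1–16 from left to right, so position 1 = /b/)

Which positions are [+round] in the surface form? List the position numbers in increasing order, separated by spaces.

From /u/ at 7 rightward: 8 /b/ transparent; 9 /b/ transparent; 10 /b/ transparent; 11 /u/ is itself a trigger — this domain ends here.
From /u/ at 7 leftward: 6 /e/ → [+round]; 5 /e/ → [+round]; bound reached.
From /u/ at 11 rightward: 12 /b/ transparent; 13 /b/ transparent; 14 /e/ → [+round]; 15 /i/ → [+round]; bound reached.
From /u/ at 11 leftward: 10 /b/ transparent; 9 /b/ transparent; 8 /b/ transparent; 7 /u/ is itself a trigger — this domain ends here.
Targets with no active source: positions 2 16 stay [-round].

5 6 7 11 14 15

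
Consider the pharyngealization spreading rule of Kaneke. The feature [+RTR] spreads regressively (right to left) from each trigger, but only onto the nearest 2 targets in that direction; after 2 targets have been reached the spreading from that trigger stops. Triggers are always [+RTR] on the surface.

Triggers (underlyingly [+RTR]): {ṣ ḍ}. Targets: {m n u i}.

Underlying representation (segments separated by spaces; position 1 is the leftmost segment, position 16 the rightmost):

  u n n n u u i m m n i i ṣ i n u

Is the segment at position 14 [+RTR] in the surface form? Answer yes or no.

no

From /ṣ/ at 13 leftward: 12 /i/ → [+RTR]; 11 /i/ → [+RTR]; bound reached.
Targets with no active source: positions 1 2 3 4 5 6 7 8 9 10 14 15 16 stay [-emphatic].
[+RTR] positions on the surface: 11 12 13.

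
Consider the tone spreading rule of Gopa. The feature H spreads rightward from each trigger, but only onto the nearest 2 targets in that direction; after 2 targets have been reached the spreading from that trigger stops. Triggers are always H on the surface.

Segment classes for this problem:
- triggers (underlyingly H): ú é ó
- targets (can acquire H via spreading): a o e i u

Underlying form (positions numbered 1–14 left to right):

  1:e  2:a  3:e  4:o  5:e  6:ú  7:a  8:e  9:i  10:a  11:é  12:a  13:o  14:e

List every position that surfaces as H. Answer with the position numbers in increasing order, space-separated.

From /ú/ at 6 rightward: 7 /a/ → H; 8 /e/ → H; bound reached.
From /é/ at 11 rightward: 12 /a/ → H; 13 /o/ → H; bound reached.
Targets with no active source: positions 1 2 3 4 5 9 10 14 stay [-high tone].

6 7 8 11 12 13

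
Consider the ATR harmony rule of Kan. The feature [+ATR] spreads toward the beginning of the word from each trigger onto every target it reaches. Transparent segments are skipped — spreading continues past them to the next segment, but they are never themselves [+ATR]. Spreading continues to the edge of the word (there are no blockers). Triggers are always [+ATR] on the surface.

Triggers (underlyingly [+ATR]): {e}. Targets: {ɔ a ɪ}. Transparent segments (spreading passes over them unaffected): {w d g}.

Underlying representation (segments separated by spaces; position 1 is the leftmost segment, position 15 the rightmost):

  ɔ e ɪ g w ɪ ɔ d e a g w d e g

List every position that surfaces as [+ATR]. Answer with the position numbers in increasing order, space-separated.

1 2 3 6 7 9 10 14

From /e/ at 2 leftward: 1 /ɔ/ → [+ATR]; word edge.
From /e/ at 9 leftward: 8 /d/ transparent; 7 /ɔ/ → [+ATR]; 6 /ɪ/ → [+ATR]; 5 /w/ transparent; 4 /g/ transparent; 3 /ɪ/ → [+ATR]; 2 /e/ is itself a trigger — this domain ends here.
From /e/ at 14 leftward: 13 /d/ transparent; 12 /w/ transparent; 11 /g/ transparent; 10 /a/ → [+ATR]; 9 /e/ is itself a trigger — this domain ends here.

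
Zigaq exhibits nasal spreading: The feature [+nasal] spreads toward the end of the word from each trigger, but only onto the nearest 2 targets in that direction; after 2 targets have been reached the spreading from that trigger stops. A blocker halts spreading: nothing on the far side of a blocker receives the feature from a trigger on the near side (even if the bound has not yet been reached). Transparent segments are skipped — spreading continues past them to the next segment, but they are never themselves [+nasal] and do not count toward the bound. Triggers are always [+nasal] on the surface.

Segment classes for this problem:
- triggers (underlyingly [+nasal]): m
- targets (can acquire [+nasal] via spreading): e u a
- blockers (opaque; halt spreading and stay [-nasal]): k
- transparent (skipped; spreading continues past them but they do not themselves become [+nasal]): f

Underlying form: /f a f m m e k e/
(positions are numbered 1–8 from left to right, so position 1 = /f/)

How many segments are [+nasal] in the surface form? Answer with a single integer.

3

From /m/ at 4 rightward: 5 /m/ is itself a trigger — this domain ends here.
From /m/ at 5 rightward: 6 /e/ → [+nasal]; 7 /k/ blocks.
Targets with no active source: positions 2 8 stay [-nasal].
[+nasal] positions on the surface: 4 5 6.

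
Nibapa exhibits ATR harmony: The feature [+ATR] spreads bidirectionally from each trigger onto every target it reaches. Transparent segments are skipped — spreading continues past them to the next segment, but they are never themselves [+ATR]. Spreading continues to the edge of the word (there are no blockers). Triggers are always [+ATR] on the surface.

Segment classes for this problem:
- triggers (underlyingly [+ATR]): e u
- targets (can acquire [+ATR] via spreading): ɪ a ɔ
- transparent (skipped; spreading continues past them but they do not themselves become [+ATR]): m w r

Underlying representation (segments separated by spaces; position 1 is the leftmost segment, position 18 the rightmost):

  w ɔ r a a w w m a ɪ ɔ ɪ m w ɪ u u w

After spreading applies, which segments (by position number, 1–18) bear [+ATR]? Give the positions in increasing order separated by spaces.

From /u/ at 16 rightward: 17 /u/ is itself a trigger — this domain ends here.
From /u/ at 16 leftward: 15 /ɪ/ → [+ATR]; 14 /w/ transparent; 13 /m/ transparent; 12 /ɪ/ → [+ATR]; 11 /ɔ/ → [+ATR]; 10 /ɪ/ → [+ATR]; 9 /a/ → [+ATR]; 8 /m/ transparent; 7 /w/ transparent; 6 /w/ transparent; 5 /a/ → [+ATR]; 4 /a/ → [+ATR]; 3 /r/ transparent; 2 /ɔ/ → [+ATR]; 1 /w/ transparent; word edge.
From /u/ at 17 rightward: 18 /w/ transparent; word edge.
From /u/ at 17 leftward: 16 /u/ is itself a trigger — this domain ends here.

2 4 5 9 10 11 12 15 16 17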